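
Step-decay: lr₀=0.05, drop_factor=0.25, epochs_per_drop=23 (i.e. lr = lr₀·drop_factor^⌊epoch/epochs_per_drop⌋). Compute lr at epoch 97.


n_drops = ⌊97/23⌋ = 4
lr = 0.05·0.25^4 = 0.05·0.00390625 = 0.0001953125

0.0001953125


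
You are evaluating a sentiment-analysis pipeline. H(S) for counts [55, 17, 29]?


Probabilities: [55/101, 17/101, 29/101] ≈ [0.5446, 0.1683, 0.2871]
H = -((55/101)·log₂(55/101) + (17/101)·log₂(17/101) + (29/101)·log₂(29/101))
  = 1.4271 bits

1.4271 bits


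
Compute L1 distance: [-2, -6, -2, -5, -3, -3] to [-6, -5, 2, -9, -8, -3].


d = |-2+ 6| + |-6+ 5| + |-2-2| + |-5+ 9| + |-3+ 8| + |-3+ 3|
  = 4 + 1 + 4 + 4 + 5 + 0
  = 18

18


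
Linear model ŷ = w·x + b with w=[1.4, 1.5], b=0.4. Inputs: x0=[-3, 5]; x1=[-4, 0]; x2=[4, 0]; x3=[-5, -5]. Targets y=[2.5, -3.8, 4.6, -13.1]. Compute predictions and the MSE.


ŷ0 = (1.4)·(-3) + (1.5)·(5) + 0.4 = 3.7
ŷ1 = (1.4)·(-4) + (1.5)·(0) + 0.4 = -5.2
ŷ2 = (1.4)·(4) + (1.5)·(0) + 0.4 = 6.0
ŷ3 = (1.4)·(-5) + (1.5)·(-5) + 0.4 = -14.1
errors² = [1.44, 1.96, 1.96, 1.0]
MSE = 6.3600/4 = 1.59

1.59


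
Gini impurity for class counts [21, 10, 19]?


Probabilities: [21/50, 10/50, 19/50] ≈ [0.42, 0.2, 0.38]
Σpᵢ² = (441 + 100 + 361)/50² = 902/2500
Gini = 1 - Σpᵢ² = 1 - 902/2500 = 0.6392

0.6392


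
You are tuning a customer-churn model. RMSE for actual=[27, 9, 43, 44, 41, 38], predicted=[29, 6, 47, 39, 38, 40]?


MSE = 67/6 = 11.1667
RMSE = √(67/6) = 3.3417

3.3417


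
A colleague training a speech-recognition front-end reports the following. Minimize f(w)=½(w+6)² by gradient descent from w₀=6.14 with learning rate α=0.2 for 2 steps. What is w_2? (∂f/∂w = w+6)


step 1: grad = 6.14+6 = 12.14; w = 6.14 - 0.2·(12.14) = 3.712
step 2: grad = 3.712+6 = 9.712; w = 3.712 - 0.2·(9.712) = 1.7696

1.7696


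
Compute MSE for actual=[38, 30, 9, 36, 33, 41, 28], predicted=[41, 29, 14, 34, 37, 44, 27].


Squared errors: (38-41)²=9, (30-29)²=1, (9-14)²=25, (36-34)²=4, (33-37)²=16, (41-44)²=9, (28-27)²=1
Sum = 65
MSE = 65/7 = 65/7

65/7


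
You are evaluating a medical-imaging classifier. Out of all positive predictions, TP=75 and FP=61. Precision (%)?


Precision = TP/(TP+FP)
= 75/(75+61)
= 75/136 = 55.15%

55.15%


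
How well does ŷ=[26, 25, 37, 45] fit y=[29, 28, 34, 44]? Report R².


ȳ = 33.75
SS_res = Σ(y-ŷ)² = 28
SS_tot = Σ(y-ȳ)² = 160.75
R² = 1 - SS_res/SS_tot = 1 - 0.1742 = 0.8258

0.8258


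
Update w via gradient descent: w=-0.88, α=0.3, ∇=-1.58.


w_new = w - α·∇
= -0.88 - 0.3·-1.58
= -0.88 + 0.474
= -0.406

-0.406


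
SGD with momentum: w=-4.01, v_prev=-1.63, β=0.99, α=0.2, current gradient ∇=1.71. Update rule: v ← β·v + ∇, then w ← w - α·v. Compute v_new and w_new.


v_new = 0.99·-1.63 + 1.71 = -1.6137 + 1.71 = 0.0963
w_new = -4.01 - 0.2·0.0963 = -4.01 - 0.01926 = -4.02926

v_new=0.0963, w_new=-4.02926


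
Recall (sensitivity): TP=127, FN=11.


Recall = TP/(TP+FN)
= 127/(127+11)
= 127/138 = 92.03%

92.03%


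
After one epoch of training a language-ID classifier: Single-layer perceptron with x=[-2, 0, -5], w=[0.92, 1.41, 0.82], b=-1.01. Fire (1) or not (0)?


z = (-2)·(0.92) + (0)·(1.41) + (-5)·(0.82) - 1.01
  = -6.95
step(z) = 0 (z<0)

0


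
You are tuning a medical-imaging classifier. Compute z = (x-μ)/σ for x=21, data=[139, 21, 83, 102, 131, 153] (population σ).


μ = 104.8333, σ = 44.1302
z = (21 - 104.8333)/44.1302 = -1.8997

-1.8997


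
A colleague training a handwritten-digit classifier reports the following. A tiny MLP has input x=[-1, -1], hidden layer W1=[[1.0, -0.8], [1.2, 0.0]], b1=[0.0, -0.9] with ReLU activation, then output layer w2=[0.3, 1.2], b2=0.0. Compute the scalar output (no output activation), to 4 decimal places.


z1[0] = (1.0)·(-1) + (-0.8)·(-1) + 0.0 = -0.2
z1[1] = (1.2)·(-1) + (0.0)·(-1) - 0.9 = -2.1
h = ReLU(z1) = [0.0, 0.0]
output = (0.3)·(0.0) + (1.2)·(0.0) + 0.0 = 0.0

0.0


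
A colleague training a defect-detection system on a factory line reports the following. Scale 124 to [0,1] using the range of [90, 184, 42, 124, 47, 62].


min=42, max=184
(124-42)/(184-42) = 82/142 = 0.5775

0.5775


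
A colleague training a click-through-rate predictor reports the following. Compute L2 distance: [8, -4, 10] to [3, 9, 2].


d = √((8-3)² + (-4-9)² + (10-2)²)
  = √(25 + 169 + 64)
  = √258 = 16.0624

16.0624


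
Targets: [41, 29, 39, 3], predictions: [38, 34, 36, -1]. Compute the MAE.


Absolute errors: |41-38|=3, |29-34|=5, |39-36|=3, |3+ 1|=4
Sum = 15
MAE = 15/4 = 15/4

15/4


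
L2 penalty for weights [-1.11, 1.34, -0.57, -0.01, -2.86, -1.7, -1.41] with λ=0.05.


‖w‖₂² = (-1.11)² + (1.34)² + (-0.57)² + (-0.01)² + (-2.86)² + (-1.7)² + (-1.41)²
     = 1.2321 + 1.7956 + 0.3249 + 0.0001 + 8.1796 + 2.89 + 1.9881
     = 16.4104
λ·‖w‖₂² = 0.05·16.4104 = 0.82052

0.82052


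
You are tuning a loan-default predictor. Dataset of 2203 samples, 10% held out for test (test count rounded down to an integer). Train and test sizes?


Test = ⌊2203·10/100⌋ = 220
Train = 2203 - 220 = 1983

Train: 1983, Test: 220


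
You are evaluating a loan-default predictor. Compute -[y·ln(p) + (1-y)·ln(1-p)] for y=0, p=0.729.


BCE = -[y·ln(p) + (1-y)·ln(1-p)]
= -0 - 1·ln(1-0.729)
= -ln(0.271) = 1.3056

1.3056


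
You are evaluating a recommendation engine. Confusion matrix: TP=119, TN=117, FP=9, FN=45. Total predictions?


Total = TP + TN + FP + FN
= 119 + 117 + 9 + 45
= 290
(Predicted positive: 128, predicted negative: 162)

290


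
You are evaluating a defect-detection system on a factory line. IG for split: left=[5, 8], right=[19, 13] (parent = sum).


Parent = [24, 21], H_parent = 0.9968
H_left = 0.9612 (n=13), H_right = 0.9745 (n=32)
H_children = (13/45)·0.9612 + (32/45)·0.9745 = 0.9707
IG = 0.9968 - 0.9707 = 0.0261

0.0261


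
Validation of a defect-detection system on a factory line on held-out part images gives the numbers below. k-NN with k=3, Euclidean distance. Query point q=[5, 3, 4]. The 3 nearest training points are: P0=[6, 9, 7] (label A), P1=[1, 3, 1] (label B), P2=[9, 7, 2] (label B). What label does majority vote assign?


d(q,P0) = 6.7823  (label A)
d(q,P1) = 5.0  (label B)
d(q,P2) = 6.0  (label B)
Votes: A=1, B=2
Majority → B

B


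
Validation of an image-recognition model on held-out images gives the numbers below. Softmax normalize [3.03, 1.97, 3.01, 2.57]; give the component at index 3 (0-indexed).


Exponentials: e^3.03=20.6972, e^1.97=7.1707, e^3.01=20.2874, e^2.57=13.0658
Sum = 61.2211
Softmax = [0.3381, 0.1171, 0.3314, 0.2134]
p[3] = 13.0658/61.2211 = 0.2134

0.2134


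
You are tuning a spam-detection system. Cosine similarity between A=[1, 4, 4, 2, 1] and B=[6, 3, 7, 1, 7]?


A·B = 1·6 + 4·3 + 4·7 + 2·1 + 1·7 = 55
‖A‖ = √38 = 6.1644, ‖B‖ = √144 = 12
cos = 55/(√38·√144) = 55/√5472 = 0.7435

0.7435


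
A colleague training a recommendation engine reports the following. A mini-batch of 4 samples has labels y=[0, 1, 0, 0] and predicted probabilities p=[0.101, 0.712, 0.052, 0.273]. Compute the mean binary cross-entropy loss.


L[0] = -ln(1-0.101) = -ln(0.899) = 0.1065
L[1] = -ln(0.712) = 0.3397
L[2] = -ln(1-0.052) = -ln(0.948) = 0.0534
L[3] = -ln(1-0.273) = -ln(0.727) = 0.3188
mean = (0.1065 + 0.3397 + 0.0534 + 0.3188)/4 = 0.2046

0.2046


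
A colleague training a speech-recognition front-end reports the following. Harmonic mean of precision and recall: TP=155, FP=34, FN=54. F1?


Precision = 155/189 = 0.8201
Recall = 155/209 = 0.7416
F1 = 2·P·R/(P+R) = 2·TP/(2·TP+FP+FN) = 310/(310+34+54) = 310/398 = 0.7789

0.7789


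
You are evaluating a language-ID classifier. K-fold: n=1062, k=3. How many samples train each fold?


Fold size = 1062/3 = 354
Training per fold = 1062 - 354 = 708

708


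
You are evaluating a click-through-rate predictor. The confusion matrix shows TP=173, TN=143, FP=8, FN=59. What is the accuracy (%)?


Accuracy = (TP+TN)/(TP+TN+FP+FN)
= (173+143)/(383)
= 316/383 = 82.51%

82.51%


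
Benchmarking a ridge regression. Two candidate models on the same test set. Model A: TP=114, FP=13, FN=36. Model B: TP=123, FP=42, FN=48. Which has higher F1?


Model A: P=114/127=0.8976, R=114/150=0.76, F1=2PR/(P+R)=2TP/(2TP+FP+FN)=228/277=0.8231
Model B: P=123/165=0.7455, R=123/171=0.7193, F1=2PR/(P+R)=2TP/(2TP+FP+FN)=246/336=0.7321
0.8231 > 0.7321 → Model A

Model A


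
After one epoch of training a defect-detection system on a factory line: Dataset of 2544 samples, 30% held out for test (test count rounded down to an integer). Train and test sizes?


Test = ⌊2544·30/100⌋ = 763
Train = 2544 - 763 = 1781

Train: 1781, Test: 763


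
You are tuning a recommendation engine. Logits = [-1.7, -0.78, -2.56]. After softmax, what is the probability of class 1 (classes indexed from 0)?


Exponentials: e^-1.7=0.1827, e^-0.78=0.4584, e^-2.56=0.0773
Sum = 0.7184
Softmax = [0.2543, 0.6381, 0.1076]
p[1] = 0.4584/0.7184 = 0.6381

0.6381


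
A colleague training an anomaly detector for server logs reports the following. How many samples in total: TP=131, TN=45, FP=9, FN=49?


Total = TP + TN + FP + FN
= 131 + 45 + 9 + 49
= 234
(Predicted positive: 140, predicted negative: 94)

234


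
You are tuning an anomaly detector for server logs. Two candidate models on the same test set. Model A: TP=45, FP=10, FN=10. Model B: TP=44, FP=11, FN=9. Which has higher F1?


Model A: P=45/55=0.8182, R=45/55=0.8182, F1=2PR/(P+R)=2TP/(2TP+FP+FN)=90/110=0.8182
Model B: P=44/55=0.8, R=44/53=0.8302, F1=2PR/(P+R)=2TP/(2TP+FP+FN)=88/108=0.8148
0.8182 > 0.8148 → Model A

Model A


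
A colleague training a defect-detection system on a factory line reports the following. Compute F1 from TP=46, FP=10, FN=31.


Precision = 46/56 = 0.8214
Recall = 46/77 = 0.5974
F1 = 2·P·R/(P+R) = 2·TP/(2·TP+FP+FN) = 92/(92+10+31) = 92/133 = 0.6917

0.6917


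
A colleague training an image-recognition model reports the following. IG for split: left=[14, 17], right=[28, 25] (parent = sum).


Parent = [42, 42], H_parent = 1
H_left = 0.9932 (n=31), H_right = 0.9977 (n=53)
H_children = (31/84)·0.9932 + (53/84)·0.9977 = 0.996
IG = 1 - 0.996 = 0.004

0.004


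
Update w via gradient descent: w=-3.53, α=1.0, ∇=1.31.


w_new = w - α·∇
= -3.53 - 1.0·1.31
= -3.53 - 1.31
= -4.84

-4.84


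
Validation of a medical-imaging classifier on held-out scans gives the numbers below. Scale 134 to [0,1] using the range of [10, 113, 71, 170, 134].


min=10, max=170
(134-10)/(170-10) = 124/160 = 0.775

0.775


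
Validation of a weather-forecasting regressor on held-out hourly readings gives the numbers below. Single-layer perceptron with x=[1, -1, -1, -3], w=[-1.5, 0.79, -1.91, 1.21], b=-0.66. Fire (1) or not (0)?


z = (1)·(-1.5) + (-1)·(0.79) + (-1)·(-1.91) + (-3)·(1.21) - 0.66
  = -4.67
step(z) = 0 (z<0)

0


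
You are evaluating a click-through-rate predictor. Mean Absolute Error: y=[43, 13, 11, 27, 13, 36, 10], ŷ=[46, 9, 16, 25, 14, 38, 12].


Absolute errors: |43-46|=3, |13-9|=4, |11-16|=5, |27-25|=2, |13-14|=1, |36-38|=2, |10-12|=2
Sum = 19
MAE = 19/7 = 19/7

19/7


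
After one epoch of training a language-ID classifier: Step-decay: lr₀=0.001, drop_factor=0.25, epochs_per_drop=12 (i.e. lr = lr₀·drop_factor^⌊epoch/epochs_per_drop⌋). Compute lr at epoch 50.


n_drops = ⌊50/12⌋ = 4
lr = 0.001·0.25^4 = 0.001·0.00390625 = 0.00000390625

0.00000390625


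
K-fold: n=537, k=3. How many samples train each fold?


Fold size = 537/3 = 179
Training per fold = 537 - 179 = 358

358


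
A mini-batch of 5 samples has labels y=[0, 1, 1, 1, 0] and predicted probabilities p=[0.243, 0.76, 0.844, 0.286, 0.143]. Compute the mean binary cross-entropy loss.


L[0] = -ln(1-0.243) = -ln(0.757) = 0.2784
L[1] = -ln(0.76) = 0.2744
L[2] = -ln(0.844) = 0.1696
L[3] = -ln(0.286) = 1.2518
L[4] = -ln(1-0.143) = -ln(0.857) = 0.1543
mean = (0.2784 + 0.2744 + 0.1696 + 1.2518 + 0.1543)/5 = 0.4257

0.4257


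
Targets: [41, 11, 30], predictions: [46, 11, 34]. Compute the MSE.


Squared errors: (41-46)²=25, (11-11)²=0, (30-34)²=16
Sum = 41
MSE = 41/3 = 41/3

41/3


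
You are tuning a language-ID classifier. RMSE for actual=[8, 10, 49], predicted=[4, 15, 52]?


MSE = 50/3 = 16.6667
RMSE = √(50/3) = 4.0825

4.0825


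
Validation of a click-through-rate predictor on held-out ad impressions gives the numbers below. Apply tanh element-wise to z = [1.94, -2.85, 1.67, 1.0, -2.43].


tanh(1.94) = 0.9595
tanh(-2.85) = -0.9933
tanh(1.67) = 0.9316
tanh(1.0) = 0.7616
tanh(-2.43) = -0.9846
result = [0.9595, -0.9933, 0.9316, 0.7616, -0.9846]

[0.9595, -0.9933, 0.9316, 0.7616, -0.9846]


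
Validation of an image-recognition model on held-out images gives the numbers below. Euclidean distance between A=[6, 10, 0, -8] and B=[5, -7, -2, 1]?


d = √((6-5)² + (10+ 7)² + (0+ 2)² + (-8-1)²)
  = √(1 + 289 + 4 + 81)
  = √375 = 19.3649

19.3649


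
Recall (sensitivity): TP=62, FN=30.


Recall = TP/(TP+FN)
= 62/(62+30)
= 62/92 = 67.39%

67.39%


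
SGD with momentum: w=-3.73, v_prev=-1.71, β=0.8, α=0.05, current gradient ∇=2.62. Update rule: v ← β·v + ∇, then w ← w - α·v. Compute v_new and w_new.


v_new = 0.8·-1.71 + 2.62 = -1.368 + 2.62 = 1.252
w_new = -3.73 - 0.05·1.252 = -3.73 - 0.0626 = -3.7926

v_new=1.252, w_new=-3.7926


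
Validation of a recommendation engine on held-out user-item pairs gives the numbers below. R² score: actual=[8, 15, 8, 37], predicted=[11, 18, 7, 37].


ȳ = 17
SS_res = Σ(y-ŷ)² = 19
SS_tot = Σ(y-ȳ)² = 566
R² = 1 - SS_res/SS_tot = 1 - 0.0336 = 0.9664

0.9664


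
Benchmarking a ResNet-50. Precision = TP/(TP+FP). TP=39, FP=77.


Precision = TP/(TP+FP)
= 39/(39+77)
= 39/116 = 33.62%

33.62%


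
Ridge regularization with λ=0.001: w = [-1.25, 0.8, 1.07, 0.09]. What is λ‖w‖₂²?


‖w‖₂² = (-1.25)² + (0.8)² + (1.07)² + (0.09)²
     = 1.5625 + 0.64 + 1.1449 + 0.0081
     = 3.3555
λ·‖w‖₂² = 0.001·3.3555 = 0.003356

0.003356


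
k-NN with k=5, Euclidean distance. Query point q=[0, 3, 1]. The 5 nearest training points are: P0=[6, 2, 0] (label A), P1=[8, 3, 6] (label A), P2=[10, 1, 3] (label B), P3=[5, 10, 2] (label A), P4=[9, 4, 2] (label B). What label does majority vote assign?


d(q,P0) = 6.1644  (label A)
d(q,P1) = 9.434  (label A)
d(q,P2) = 10.3923  (label B)
d(q,P3) = 8.6603  (label A)
d(q,P4) = 9.1104  (label B)
Votes: A=3, B=2
Majority → A

A


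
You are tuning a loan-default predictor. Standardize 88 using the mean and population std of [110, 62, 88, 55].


μ = 78.75, σ = 21.8332
z = (88 - 78.75)/21.8332 = 0.4237

0.4237


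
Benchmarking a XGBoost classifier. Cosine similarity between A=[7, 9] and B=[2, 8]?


A·B = 7·2 + 9·8 = 86
‖A‖ = √130 = 11.4018, ‖B‖ = √68 = 8.2462
cos = 86/(√130·√68) = 86/√8840 = 0.9147

0.9147


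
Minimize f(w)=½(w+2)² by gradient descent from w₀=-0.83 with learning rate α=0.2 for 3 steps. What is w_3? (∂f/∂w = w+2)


step 1: grad = -0.83+2 = 1.17; w = -0.83 - 0.2·(1.17) = -1.064
step 2: grad = -1.064+2 = 0.936; w = -1.064 - 0.2·(0.936) = -1.2512
step 3: grad = -1.2512+2 = 0.7488; w = -1.2512 - 0.2·(0.7488) = -1.40096

-1.40096


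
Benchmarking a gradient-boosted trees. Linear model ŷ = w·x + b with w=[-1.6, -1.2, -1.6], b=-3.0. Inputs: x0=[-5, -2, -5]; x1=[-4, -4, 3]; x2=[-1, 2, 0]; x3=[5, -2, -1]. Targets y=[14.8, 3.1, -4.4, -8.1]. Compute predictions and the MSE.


ŷ0 = (-1.6)·(-5) + (-1.2)·(-2) + (-1.6)·(-5) - 3.0 = 15.4
ŷ1 = (-1.6)·(-4) + (-1.2)·(-4) + (-1.6)·(3) - 3.0 = 3.4
ŷ2 = (-1.6)·(-1) + (-1.2)·(2) + (-1.6)·(0) - 3.0 = -3.8
ŷ3 = (-1.6)·(5) + (-1.2)·(-2) + (-1.6)·(-1) - 3.0 = -7.0
errors² = [0.36, 0.09, 0.36, 1.21]
MSE = 2.0200/4 = 0.505

0.505


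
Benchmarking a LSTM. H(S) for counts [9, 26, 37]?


Probabilities: [9/72, 26/72, 37/72] ≈ [0.125, 0.3611, 0.5139]
H = -((9/72)·log₂(9/72) + (26/72)·log₂(26/72) + (37/72)·log₂(37/72))
  = 1.3992 bits

1.3992 bits


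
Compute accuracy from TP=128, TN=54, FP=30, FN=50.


Accuracy = (TP+TN)/(TP+TN+FP+FN)
= (128+54)/(262)
= 182/262 = 69.47%

69.47%


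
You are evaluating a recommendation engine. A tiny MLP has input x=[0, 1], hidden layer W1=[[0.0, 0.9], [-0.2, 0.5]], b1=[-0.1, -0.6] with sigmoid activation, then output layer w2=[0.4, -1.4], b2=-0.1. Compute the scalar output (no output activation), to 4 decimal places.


z1[0] = (0.0)·(0) + (0.9)·(1) - 0.1 = 0.8
z1[1] = (-0.2)·(0) + (0.5)·(1) - 0.6 = -0.1
h = sigmoid(z1) = [0.69, 0.475]
output = (0.4)·(0.69) + (-1.4)·(0.475) - 0.1 = -0.489

-0.489


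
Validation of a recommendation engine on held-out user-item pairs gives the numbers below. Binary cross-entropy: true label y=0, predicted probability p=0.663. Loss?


BCE = -[y·ln(p) + (1-y)·ln(1-p)]
= -0 - 1·ln(1-0.663)
= -ln(0.337) = 1.0877

1.0877


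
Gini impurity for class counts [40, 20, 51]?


Probabilities: [40/111, 20/111, 51/111] ≈ [0.3604, 0.1802, 0.4595]
Σpᵢ² = (1600 + 400 + 2601)/111² = 4601/12321
Gini = 1 - Σpᵢ² = 1 - 4601/12321 = 0.6266

0.6266


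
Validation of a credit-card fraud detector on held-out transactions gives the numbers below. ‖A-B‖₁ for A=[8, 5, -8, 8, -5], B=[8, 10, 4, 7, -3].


d = |8-8| + |5-10| + |-8-4| + |8-7| + |-5+ 3|
  = 0 + 5 + 12 + 1 + 2
  = 20

20


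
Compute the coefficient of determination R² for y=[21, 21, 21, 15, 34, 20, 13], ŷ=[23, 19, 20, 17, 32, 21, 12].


ȳ = 20.7143
SS_res = Σ(y-ŷ)² = 19
SS_tot = Σ(y-ȳ)² = 269.43
R² = 1 - SS_res/SS_tot = 1 - 0.0705 = 0.9295

0.9295


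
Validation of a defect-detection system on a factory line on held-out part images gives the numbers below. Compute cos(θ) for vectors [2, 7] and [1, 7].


A·B = 2·1 + 7·7 = 51
‖A‖ = √53 = 7.2801, ‖B‖ = √50 = 7.0711
cos = 51/(√53·√50) = 51/√2650 = 0.9907

0.9907


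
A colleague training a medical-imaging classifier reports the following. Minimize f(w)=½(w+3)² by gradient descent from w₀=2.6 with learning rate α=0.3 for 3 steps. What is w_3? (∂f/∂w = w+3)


step 1: grad = 2.6+3 = 5.6; w = 2.6 - 0.3·(5.6) = 0.92
step 2: grad = 0.92+3 = 3.92; w = 0.92 - 0.3·(3.92) = -0.256
step 3: grad = -0.256+3 = 2.744; w = -0.256 - 0.3·(2.744) = -1.0792

-1.0792


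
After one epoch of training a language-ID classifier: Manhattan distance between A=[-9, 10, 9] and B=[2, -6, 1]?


d = |-9-2| + |10+ 6| + |9-1|
  = 11 + 16 + 8
  = 35

35


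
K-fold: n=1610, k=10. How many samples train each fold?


Fold size = 1610/10 = 161
Training per fold = 1610 - 161 = 1449

1449


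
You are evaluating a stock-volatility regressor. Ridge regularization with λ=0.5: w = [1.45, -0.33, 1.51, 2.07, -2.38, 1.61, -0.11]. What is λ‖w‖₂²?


‖w‖₂² = (1.45)² + (-0.33)² + (1.51)² + (2.07)² + (-2.38)² + (1.61)² + (-0.11)²
     = 2.1025 + 0.1089 + 2.2801 + 4.2849 + 5.6644 + 2.5921 + 0.0121
     = 17.045
λ·‖w‖₂² = 0.5·17.045 = 8.5225

8.5225


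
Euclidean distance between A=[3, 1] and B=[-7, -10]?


d = √((3+ 7)² + (1+ 10)²)
  = √(100 + 121)
  = √221 = 14.8661

14.8661


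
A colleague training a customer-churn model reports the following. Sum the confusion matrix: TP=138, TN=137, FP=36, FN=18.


Total = TP + TN + FP + FN
= 138 + 137 + 36 + 18
= 329
(Predicted positive: 174, predicted negative: 155)

329


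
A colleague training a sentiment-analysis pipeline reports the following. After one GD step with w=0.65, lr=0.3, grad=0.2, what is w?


w_new = w - α·∇
= 0.65 - 0.3·0.2
= 0.65 - 0.06
= 0.59

0.59


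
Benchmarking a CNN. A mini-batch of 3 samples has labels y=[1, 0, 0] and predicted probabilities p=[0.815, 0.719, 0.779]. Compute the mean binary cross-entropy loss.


L[0] = -ln(0.815) = 0.2046
L[1] = -ln(1-0.719) = -ln(0.281) = 1.2694
L[2] = -ln(1-0.779) = -ln(0.221) = 1.5096
mean = (0.2046 + 1.2694 + 1.5096)/3 = 0.9945

0.9945


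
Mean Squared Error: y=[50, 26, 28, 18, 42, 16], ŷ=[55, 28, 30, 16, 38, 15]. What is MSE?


Squared errors: (50-55)²=25, (26-28)²=4, (28-30)²=4, (18-16)²=4, (42-38)²=16, (16-15)²=1
Sum = 54
MSE = 54/6 = 9

9


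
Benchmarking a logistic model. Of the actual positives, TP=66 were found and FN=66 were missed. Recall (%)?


Recall = TP/(TP+FN)
= 66/(66+66)
= 66/132 = 50.0%

50.0%


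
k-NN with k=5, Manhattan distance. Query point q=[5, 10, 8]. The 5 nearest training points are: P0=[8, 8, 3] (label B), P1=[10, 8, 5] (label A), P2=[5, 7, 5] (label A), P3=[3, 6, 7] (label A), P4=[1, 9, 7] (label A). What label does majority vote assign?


d(q,P0) = 10  (label B)
d(q,P1) = 10  (label A)
d(q,P2) = 6  (label A)
d(q,P3) = 7  (label A)
d(q,P4) = 6  (label A)
Votes: A=4, B=1
Majority → A

A


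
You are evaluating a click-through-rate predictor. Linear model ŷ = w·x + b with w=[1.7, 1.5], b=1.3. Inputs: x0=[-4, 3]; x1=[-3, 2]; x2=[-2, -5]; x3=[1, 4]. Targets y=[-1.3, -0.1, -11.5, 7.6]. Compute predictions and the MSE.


ŷ0 = (1.7)·(-4) + (1.5)·(3) + 1.3 = -1.0
ŷ1 = (1.7)·(-3) + (1.5)·(2) + 1.3 = -0.8
ŷ2 = (1.7)·(-2) + (1.5)·(-5) + 1.3 = -9.6
ŷ3 = (1.7)·(1) + (1.5)·(4) + 1.3 = 9.0
errors² = [0.09, 0.49, 3.61, 1.96]
MSE = 6.1500/4 = 1.5375

1.5375


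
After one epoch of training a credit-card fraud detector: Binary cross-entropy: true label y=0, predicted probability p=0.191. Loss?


BCE = -[y·ln(p) + (1-y)·ln(1-p)]
= -0 - 1·ln(1-0.191)
= -ln(0.809) = 0.212

0.212


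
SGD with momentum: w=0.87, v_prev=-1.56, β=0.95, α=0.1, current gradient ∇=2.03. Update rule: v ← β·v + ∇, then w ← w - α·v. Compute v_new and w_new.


v_new = 0.95·-1.56 + 2.03 = -1.482 + 2.03 = 0.548
w_new = 0.87 - 0.1·0.548 = 0.87 - 0.0548 = 0.8152

v_new=0.548, w_new=0.8152


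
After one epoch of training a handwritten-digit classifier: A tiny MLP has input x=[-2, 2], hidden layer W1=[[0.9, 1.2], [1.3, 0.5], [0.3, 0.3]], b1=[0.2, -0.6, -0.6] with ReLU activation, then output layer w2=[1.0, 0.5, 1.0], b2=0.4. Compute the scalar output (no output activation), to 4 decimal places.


z1[0] = (0.9)·(-2) + (1.2)·(2) + 0.2 = 0.8
z1[1] = (1.3)·(-2) + (0.5)·(2) - 0.6 = -2.2
z1[2] = (0.3)·(-2) + (0.3)·(2) - 0.6 = -0.6
h = ReLU(z1) = [0.8, 0.0, 0.0]
output = (1.0)·(0.8) + (0.5)·(0.0) + (1.0)·(0.0) + 0.4 = 1.2

1.2


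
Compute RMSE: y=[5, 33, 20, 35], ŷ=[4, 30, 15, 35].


MSE = 35/4 = 8.75
RMSE = √(35/4) = 2.958

2.958


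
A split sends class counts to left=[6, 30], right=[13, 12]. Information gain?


Parent = [19, 42], H_parent = 0.8949
H_left = 0.65 (n=36), H_right = 0.9988 (n=25)
H_children = (36/61)·0.65 + (25/61)·0.9988 = 0.793
IG = 0.8949 - 0.793 = 0.1019

0.1019


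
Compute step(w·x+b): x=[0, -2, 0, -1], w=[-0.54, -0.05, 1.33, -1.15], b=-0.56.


z = (0)·(-0.54) + (-2)·(-0.05) + (0)·(1.33) + (-1)·(-1.15) - 0.56
  = 0.69
step(z) = 1 (z≥0)

1


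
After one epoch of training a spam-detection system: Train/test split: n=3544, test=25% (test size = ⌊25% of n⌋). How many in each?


Test = ⌊3544·25/100⌋ = 886
Train = 3544 - 886 = 2658

Train: 2658, Test: 886


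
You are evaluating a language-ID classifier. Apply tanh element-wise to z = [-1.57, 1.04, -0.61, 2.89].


tanh(-1.57) = -0.917
tanh(1.04) = 0.7779
tanh(-0.61) = -0.5441
tanh(2.89) = 0.9938
result = [-0.917, 0.7779, -0.5441, 0.9938]

[-0.917, 0.7779, -0.5441, 0.9938]


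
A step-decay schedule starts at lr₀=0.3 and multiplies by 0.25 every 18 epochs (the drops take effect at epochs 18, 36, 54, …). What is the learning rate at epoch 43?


n_drops = ⌊43/18⌋ = 2
lr = 0.3·0.25^2 = 0.3·0.0625 = 0.01875

0.01875


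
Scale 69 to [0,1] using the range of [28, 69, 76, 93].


min=28, max=93
(69-28)/(93-28) = 41/65 = 0.6308

0.6308


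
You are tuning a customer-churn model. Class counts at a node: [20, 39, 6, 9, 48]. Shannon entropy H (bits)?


Probabilities: [20/122, 39/122, 6/122, 9/122, 48/122] ≈ [0.1639, 0.3197, 0.0492, 0.0738, 0.3934]
H = -((20/122)·log₂(20/122) + (39/122)·log₂(39/122) + (6/122)·log₂(6/122) + (9/122)·log₂(9/122) + (48/122)·log₂(48/122))
  = 1.9743 bits

1.9743 bits


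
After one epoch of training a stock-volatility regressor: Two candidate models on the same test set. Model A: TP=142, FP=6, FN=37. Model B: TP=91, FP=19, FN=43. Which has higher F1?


Model A: P=142/148=0.9595, R=142/179=0.7933, F1=2PR/(P+R)=2TP/(2TP+FP+FN)=284/327=0.8685
Model B: P=91/110=0.8273, R=91/134=0.6791, F1=2PR/(P+R)=2TP/(2TP+FP+FN)=182/244=0.7459
0.8685 > 0.7459 → Model A

Model A


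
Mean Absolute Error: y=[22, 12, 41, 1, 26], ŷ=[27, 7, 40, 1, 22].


Absolute errors: |22-27|=5, |12-7|=5, |41-40|=1, |1-1|=0, |26-22|=4
Sum = 15
MAE = 15/5 = 3

3


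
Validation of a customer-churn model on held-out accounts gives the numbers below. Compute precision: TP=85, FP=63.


Precision = TP/(TP+FP)
= 85/(85+63)
= 85/148 = 57.43%

57.43%


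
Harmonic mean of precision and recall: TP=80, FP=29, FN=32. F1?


Precision = 80/109 = 0.7339
Recall = 80/112 = 0.7143
F1 = 2·P·R/(P+R) = 2·TP/(2·TP+FP+FN) = 160/(160+29+32) = 160/221 = 0.724

0.724


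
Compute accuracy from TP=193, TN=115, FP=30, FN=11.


Accuracy = (TP+TN)/(TP+TN+FP+FN)
= (193+115)/(349)
= 308/349 = 88.25%

88.25%


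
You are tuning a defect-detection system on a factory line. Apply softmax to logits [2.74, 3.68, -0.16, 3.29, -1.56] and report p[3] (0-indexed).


Exponentials: e^2.74=15.487, e^3.68=39.6464, e^-0.16=0.8521, e^3.29=26.8429, e^-1.56=0.2101
Sum = 83.0385
Softmax = [0.1865, 0.4774, 0.0103, 0.3233, 0.0025]
p[3] = 26.8429/83.0385 = 0.3233

0.3233


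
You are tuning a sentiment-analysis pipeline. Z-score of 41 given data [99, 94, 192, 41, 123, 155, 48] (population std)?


μ = 107.4286, σ = 50.5028
z = (41 - 107.4286)/50.5028 = -1.3153

-1.3153


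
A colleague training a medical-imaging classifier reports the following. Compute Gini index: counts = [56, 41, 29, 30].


Probabilities: [56/156, 41/156, 29/156, 30/156] ≈ [0.359, 0.2628, 0.1859, 0.1923]
Σpᵢ² = (3136 + 1681 + 841 + 900)/156² = 6558/24336
Gini = 1 - Σpᵢ² = 1 - 6558/24336 = 0.7305

0.7305


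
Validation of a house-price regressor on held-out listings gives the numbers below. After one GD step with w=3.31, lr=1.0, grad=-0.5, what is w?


w_new = w - α·∇
= 3.31 - 1.0·-0.5
= 3.31 + 0.5
= 3.81

3.81


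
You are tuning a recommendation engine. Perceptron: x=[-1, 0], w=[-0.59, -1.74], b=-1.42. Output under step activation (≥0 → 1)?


z = (-1)·(-0.59) + (0)·(-1.74) - 1.42
  = -0.83
step(z) = 0 (z<0)

0


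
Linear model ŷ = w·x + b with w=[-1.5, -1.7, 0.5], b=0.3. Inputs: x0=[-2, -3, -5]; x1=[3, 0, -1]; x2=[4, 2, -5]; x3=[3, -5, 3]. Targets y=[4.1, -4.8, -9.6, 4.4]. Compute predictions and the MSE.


ŷ0 = (-1.5)·(-2) + (-1.7)·(-3) + (0.5)·(-5) + 0.3 = 5.9
ŷ1 = (-1.5)·(3) + (-1.7)·(0) + (0.5)·(-1) + 0.3 = -4.7
ŷ2 = (-1.5)·(4) + (-1.7)·(2) + (0.5)·(-5) + 0.3 = -11.6
ŷ3 = (-1.5)·(3) + (-1.7)·(-5) + (0.5)·(3) + 0.3 = 5.8
errors² = [3.24, 0.01, 4.0, 1.96]
MSE = 9.2100/4 = 2.3025

2.3025


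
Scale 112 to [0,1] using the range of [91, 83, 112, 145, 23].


min=23, max=145
(112-23)/(145-23) = 89/122 = 0.7295

0.7295


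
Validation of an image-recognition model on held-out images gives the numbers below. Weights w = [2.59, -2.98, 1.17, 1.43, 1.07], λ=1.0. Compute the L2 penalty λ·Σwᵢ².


‖w‖₂² = (2.59)² + (-2.98)² + (1.17)² + (1.43)² + (1.07)²
     = 6.7081 + 8.8804 + 1.3689 + 2.0449 + 1.1449
     = 20.1472
λ·‖w‖₂² = 1.0·20.1472 = 20.1472

20.1472


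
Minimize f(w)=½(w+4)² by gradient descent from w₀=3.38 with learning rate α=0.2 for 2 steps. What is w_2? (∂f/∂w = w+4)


step 1: grad = 3.38+4 = 7.38; w = 3.38 - 0.2·(7.38) = 1.904
step 2: grad = 1.904+4 = 5.904; w = 1.904 - 0.2·(5.904) = 0.7232

0.7232


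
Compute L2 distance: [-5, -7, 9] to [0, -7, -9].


d = √((-5-0)² + (-7+ 7)² + (9+ 9)²)
  = √(25 + 0 + 324)
  = √349 = 18.6815

18.6815


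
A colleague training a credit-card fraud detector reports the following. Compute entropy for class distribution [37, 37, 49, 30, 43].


Probabilities: [37/196, 37/196, 49/196, 30/196, 43/196] ≈ [0.1888, 0.1888, 0.25, 0.1531, 0.2194]
H = -((37/196)·log₂(37/196) + (37/196)·log₂(37/196) + (49/196)·log₂(49/196) + (30/196)·log₂(30/196) + (43/196)·log₂(43/196))
  = 2.3027 bits

2.3027 bits


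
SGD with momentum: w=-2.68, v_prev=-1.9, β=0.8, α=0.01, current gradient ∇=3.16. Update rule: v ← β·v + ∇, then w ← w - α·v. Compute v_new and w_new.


v_new = 0.8·-1.9 + 3.16 = -1.52 + 3.16 = 1.64
w_new = -2.68 - 0.01·1.64 = -2.68 - 0.0164 = -2.6964

v_new=1.64, w_new=-2.6964


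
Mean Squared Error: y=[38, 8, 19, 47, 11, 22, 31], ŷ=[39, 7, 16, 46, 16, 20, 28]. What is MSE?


Squared errors: (38-39)²=1, (8-7)²=1, (19-16)²=9, (47-46)²=1, (11-16)²=25, (22-20)²=4, (31-28)²=9
Sum = 50
MSE = 50/7 = 50/7

50/7


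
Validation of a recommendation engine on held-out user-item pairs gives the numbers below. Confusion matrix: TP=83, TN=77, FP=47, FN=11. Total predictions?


Total = TP + TN + FP + FN
= 83 + 77 + 47 + 11
= 218
(Predicted positive: 130, predicted negative: 88)

218


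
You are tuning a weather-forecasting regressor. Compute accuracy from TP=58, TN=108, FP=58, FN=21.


Accuracy = (TP+TN)/(TP+TN+FP+FN)
= (58+108)/(245)
= 166/245 = 67.76%

67.76%


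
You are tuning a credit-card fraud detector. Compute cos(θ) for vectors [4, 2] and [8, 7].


A·B = 4·8 + 2·7 = 46
‖A‖ = √20 = 4.4721, ‖B‖ = √113 = 10.6301
cos = 46/(√20·√113) = 46/√2260 = 0.9676

0.9676


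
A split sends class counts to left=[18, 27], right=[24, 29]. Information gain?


Parent = [42, 56], H_parent = 0.9852
H_left = 0.971 (n=45), H_right = 0.9936 (n=53)
H_children = (45/98)·0.971 + (53/98)·0.9936 = 0.9832
IG = 0.9852 - 0.9832 = 0.002

0.002


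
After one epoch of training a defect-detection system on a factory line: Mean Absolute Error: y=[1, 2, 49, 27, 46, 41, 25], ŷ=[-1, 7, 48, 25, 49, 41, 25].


Absolute errors: |1+ 1|=2, |2-7|=5, |49-48|=1, |27-25|=2, |46-49|=3, |41-41|=0, |25-25|=0
Sum = 13
MAE = 13/7 = 13/7

13/7


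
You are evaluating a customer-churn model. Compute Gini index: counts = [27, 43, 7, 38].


Probabilities: [27/115, 43/115, 7/115, 38/115] ≈ [0.2348, 0.3739, 0.0609, 0.3304]
Σpᵢ² = (729 + 1849 + 49 + 1444)/115² = 4071/13225
Gini = 1 - Σpᵢ² = 1 - 4071/13225 = 0.6922

0.6922


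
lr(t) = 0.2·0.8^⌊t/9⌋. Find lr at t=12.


n_drops = ⌊12/9⌋ = 1
lr = 0.2·0.8^1 = 0.2·0.8 = 0.16

0.16


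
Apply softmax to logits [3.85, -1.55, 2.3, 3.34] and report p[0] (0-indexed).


Exponentials: e^3.85=46.9931, e^-1.55=0.2122, e^2.3=9.9742, e^3.34=28.2191
Sum = 85.3986
Softmax = [0.5503, 0.0025, 0.1168, 0.3304]
p[0] = 46.9931/85.3986 = 0.5503

0.5503


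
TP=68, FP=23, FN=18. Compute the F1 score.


Precision = 68/91 = 0.7473
Recall = 68/86 = 0.7907
F1 = 2·P·R/(P+R) = 2·TP/(2·TP+FP+FN) = 136/(136+23+18) = 136/177 = 0.7684

0.7684


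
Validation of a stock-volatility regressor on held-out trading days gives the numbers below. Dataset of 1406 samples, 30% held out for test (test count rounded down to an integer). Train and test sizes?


Test = ⌊1406·30/100⌋ = 421
Train = 1406 - 421 = 985

Train: 985, Test: 421


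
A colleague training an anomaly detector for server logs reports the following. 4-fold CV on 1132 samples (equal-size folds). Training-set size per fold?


Fold size = 1132/4 = 283
Training per fold = 1132 - 283 = 849

849


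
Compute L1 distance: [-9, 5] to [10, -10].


d = |-9-10| + |5+ 10|
  = 19 + 15
  = 34

34


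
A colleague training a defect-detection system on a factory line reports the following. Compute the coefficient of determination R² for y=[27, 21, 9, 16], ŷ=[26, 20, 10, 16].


ȳ = 18.25
SS_res = Σ(y-ŷ)² = 3
SS_tot = Σ(y-ȳ)² = 174.75
R² = 1 - SS_res/SS_tot = 1 - 0.0172 = 0.9828

0.9828


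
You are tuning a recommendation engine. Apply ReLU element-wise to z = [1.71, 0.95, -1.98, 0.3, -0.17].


ReLU(1.71) = max(0, 1.71) = 1.71
ReLU(0.95) = max(0, 0.95) = 0.95
ReLU(-1.98) = max(0, -1.98) = 0.0
ReLU(0.3) = max(0, 0.3) = 0.3
ReLU(-0.17) = max(0, -0.17) = 0.0
result = [1.71, 0.95, 0.0, 0.3, 0.0]

[1.71, 0.95, 0.0, 0.3, 0.0]


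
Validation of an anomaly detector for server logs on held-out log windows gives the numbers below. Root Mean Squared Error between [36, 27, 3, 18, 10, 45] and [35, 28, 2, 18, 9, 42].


MSE = 13/6 = 2.1667
RMSE = √(13/6) = 1.472

1.472


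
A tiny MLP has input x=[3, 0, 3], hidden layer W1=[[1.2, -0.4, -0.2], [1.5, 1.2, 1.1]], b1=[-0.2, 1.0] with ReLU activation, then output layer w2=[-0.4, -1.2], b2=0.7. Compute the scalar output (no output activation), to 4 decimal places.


z1[0] = (1.2)·(3) + (-0.4)·(0) + (-0.2)·(3) - 0.2 = 2.8
z1[1] = (1.5)·(3) + (1.2)·(0) + (1.1)·(3) + 1.0 = 8.8
h = ReLU(z1) = [2.8, 8.8]
output = (-0.4)·(2.8) + (-1.2)·(8.8) + 0.7 = -10.98

-10.98


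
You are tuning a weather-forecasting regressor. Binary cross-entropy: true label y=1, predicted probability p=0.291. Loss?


BCE = -[y·ln(p) + (1-y)·ln(1-p)]
= -1·ln(0.291) - 0
= -ln(0.291) = 1.2344

1.2344


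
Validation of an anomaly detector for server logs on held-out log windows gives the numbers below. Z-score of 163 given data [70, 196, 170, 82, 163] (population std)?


μ = 136.2, σ = 50.511
z = (163 - 136.2)/50.511 = 0.5306

0.5306


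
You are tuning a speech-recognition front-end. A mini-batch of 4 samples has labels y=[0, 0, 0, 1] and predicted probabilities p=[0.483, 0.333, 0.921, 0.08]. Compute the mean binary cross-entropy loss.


L[0] = -ln(1-0.483) = -ln(0.517) = 0.6597
L[1] = -ln(1-0.333) = -ln(0.667) = 0.405
L[2] = -ln(1-0.921) = -ln(0.079) = 2.5383
L[3] = -ln(0.08) = 2.5257
mean = (0.6597 + 0.405 + 2.5383 + 2.5257)/4 = 1.5322

1.5322


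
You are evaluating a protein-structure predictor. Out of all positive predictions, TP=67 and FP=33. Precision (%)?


Precision = TP/(TP+FP)
= 67/(67+33)
= 67/100 = 67.0%

67.0%


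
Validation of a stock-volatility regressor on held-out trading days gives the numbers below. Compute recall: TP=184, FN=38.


Recall = TP/(TP+FN)
= 184/(184+38)
= 184/222 = 82.88%

82.88%


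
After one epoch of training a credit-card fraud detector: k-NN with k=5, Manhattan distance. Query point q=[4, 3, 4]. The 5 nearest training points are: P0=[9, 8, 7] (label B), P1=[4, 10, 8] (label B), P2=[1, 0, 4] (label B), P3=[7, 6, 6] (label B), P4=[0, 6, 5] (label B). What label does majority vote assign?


d(q,P0) = 13  (label B)
d(q,P1) = 11  (label B)
d(q,P2) = 6  (label B)
d(q,P3) = 8  (label B)
d(q,P4) = 8  (label B)
Votes: A=0, B=5
Majority → B

B


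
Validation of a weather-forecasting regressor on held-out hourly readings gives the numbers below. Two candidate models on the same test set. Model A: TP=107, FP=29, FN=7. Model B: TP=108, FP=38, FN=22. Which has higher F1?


Model A: P=107/136=0.7868, R=107/114=0.9386, F1=2PR/(P+R)=2TP/(2TP+FP+FN)=214/250=0.856
Model B: P=108/146=0.7397, R=108/130=0.8308, F1=2PR/(P+R)=2TP/(2TP+FP+FN)=216/276=0.7826
0.856 > 0.7826 → Model A

Model A


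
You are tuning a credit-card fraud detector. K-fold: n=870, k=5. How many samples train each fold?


Fold size = 870/5 = 174
Training per fold = 870 - 174 = 696

696


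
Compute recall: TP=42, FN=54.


Recall = TP/(TP+FN)
= 42/(42+54)
= 42/96 = 43.75%

43.75%


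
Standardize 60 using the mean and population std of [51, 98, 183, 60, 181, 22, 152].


μ = 106.7143, σ = 60.8598
z = (60 - 106.7143)/60.8598 = -0.7676

-0.7676


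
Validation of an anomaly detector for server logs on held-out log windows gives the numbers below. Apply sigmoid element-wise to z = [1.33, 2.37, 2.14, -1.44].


σ(1.33) = 1/(1+e^-1.33) = 0.7908
σ(2.37) = 1/(1+e^-2.37) = 0.9145
σ(2.14) = 1/(1+e^-2.14) = 0.8947
σ(-1.44) = 1/(1+e^1.44) = 0.1915
result = [0.7908, 0.9145, 0.8947, 0.1915]

[0.7908, 0.9145, 0.8947, 0.1915]


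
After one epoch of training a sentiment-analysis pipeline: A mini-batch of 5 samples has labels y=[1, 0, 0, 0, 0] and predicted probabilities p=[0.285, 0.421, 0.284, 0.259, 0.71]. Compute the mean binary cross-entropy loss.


L[0] = -ln(0.285) = 1.2553
L[1] = -ln(1-0.421) = -ln(0.579) = 0.5465
L[2] = -ln(1-0.284) = -ln(0.716) = 0.3341
L[3] = -ln(1-0.259) = -ln(0.741) = 0.2998
L[4] = -ln(1-0.71) = -ln(0.29) = 1.2379
mean = (1.2553 + 0.5465 + 0.3341 + 0.2998 + 1.2379)/5 = 0.7347

0.7347


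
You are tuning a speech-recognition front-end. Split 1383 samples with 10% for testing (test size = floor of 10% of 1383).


Test = ⌊1383·10/100⌋ = 138
Train = 1383 - 138 = 1245

Train: 1245, Test: 138


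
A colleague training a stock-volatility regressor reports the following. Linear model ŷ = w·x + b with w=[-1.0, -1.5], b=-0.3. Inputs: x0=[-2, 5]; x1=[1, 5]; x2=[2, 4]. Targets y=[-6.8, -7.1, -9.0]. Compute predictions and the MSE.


ŷ0 = (-1.0)·(-2) + (-1.5)·(5) - 0.3 = -5.8
ŷ1 = (-1.0)·(1) + (-1.5)·(5) - 0.3 = -8.8
ŷ2 = (-1.0)·(2) + (-1.5)·(4) - 0.3 = -8.3
errors² = [1.0, 2.89, 0.49]
MSE = 4.3800/3 = 1.46

1.46


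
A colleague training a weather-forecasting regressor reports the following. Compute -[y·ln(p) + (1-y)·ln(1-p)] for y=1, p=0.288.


BCE = -[y·ln(p) + (1-y)·ln(1-p)]
= -1·ln(0.288) - 0
= -ln(0.288) = 1.2448

1.2448


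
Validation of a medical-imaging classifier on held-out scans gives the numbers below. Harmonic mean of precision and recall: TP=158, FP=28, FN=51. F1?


Precision = 158/186 = 0.8495
Recall = 158/209 = 0.756
F1 = 2·P·R/(P+R) = 2·TP/(2·TP+FP+FN) = 316/(316+28+51) = 316/395 = 0.8

0.8


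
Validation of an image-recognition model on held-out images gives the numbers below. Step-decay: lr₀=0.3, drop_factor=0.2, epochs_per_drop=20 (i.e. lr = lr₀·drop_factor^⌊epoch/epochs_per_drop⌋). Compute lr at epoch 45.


n_drops = ⌊45/20⌋ = 2
lr = 0.3·0.2^2 = 0.3·0.04 = 0.012

0.012


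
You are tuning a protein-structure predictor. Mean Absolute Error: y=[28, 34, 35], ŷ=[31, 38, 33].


Absolute errors: |28-31|=3, |34-38|=4, |35-33|=2
Sum = 9
MAE = 9/3 = 3

3


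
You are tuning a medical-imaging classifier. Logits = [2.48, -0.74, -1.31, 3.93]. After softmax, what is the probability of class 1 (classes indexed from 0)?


Exponentials: e^2.48=11.9413, e^-0.74=0.4771, e^-1.31=0.2698, e^3.93=50.907
Sum = 63.5952
Softmax = [0.1878, 0.0075, 0.0042, 0.8005]
p[1] = 0.4771/63.5952 = 0.0075

0.0075


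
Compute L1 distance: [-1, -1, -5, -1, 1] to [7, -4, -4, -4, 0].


d = |-1-7| + |-1+ 4| + |-5+ 4| + |-1+ 4| + |1-0|
  = 8 + 3 + 1 + 3 + 1
  = 16

16


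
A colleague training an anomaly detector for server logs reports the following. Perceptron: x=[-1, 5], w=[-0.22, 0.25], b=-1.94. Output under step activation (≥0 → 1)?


z = (-1)·(-0.22) + (5)·(0.25) - 1.94
  = -0.47
step(z) = 0 (z<0)

0


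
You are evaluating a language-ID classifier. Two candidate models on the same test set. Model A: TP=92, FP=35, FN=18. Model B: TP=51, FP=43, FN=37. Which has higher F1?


Model A: P=92/127=0.7244, R=92/110=0.8364, F1=2PR/(P+R)=2TP/(2TP+FP+FN)=184/237=0.7764
Model B: P=51/94=0.5426, R=51/88=0.5795, F1=2PR/(P+R)=2TP/(2TP+FP+FN)=102/182=0.5604
0.7764 > 0.5604 → Model A

Model A


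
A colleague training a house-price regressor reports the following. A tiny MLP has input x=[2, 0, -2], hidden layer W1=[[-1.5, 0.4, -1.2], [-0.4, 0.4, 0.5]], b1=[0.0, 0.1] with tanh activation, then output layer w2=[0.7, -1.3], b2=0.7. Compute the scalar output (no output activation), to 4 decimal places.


z1[0] = (-1.5)·(2) + (0.4)·(0) + (-1.2)·(-2) + 0.0 = -0.6
z1[1] = (-0.4)·(2) + (0.4)·(0) + (0.5)·(-2) + 0.1 = -1.7
h = tanh(z1) = [-0.537, -0.9354]
output = (0.7)·(-0.537) + (-1.3)·(-0.9354) + 0.7 = 1.5401

1.5401
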